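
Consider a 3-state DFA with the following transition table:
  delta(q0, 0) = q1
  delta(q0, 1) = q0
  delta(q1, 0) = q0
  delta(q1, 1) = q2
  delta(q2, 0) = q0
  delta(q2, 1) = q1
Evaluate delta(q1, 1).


Looking up transition function:
delta(q1, 1) in the table
Row: q1, Column: 1
Result: q2

q2


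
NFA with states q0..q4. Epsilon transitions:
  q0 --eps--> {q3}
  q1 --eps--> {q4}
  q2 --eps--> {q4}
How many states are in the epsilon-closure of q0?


Starting from q0
Initialize closure = {q0}
Follow epsilon from q0 -> add q3
Final closure: {q0, q3}
Size = 2

2


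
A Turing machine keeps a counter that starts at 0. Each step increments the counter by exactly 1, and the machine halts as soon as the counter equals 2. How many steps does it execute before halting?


Counter starts at 0. Counting sequence:
  Step 1: counter = 1
  Step 2: counter = 2
Counter reached 2 -> halt
Total steps = 2

2


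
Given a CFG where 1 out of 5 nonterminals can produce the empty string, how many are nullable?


Nonterminals: {S, A, B, C, D}
A nonterminal is nullable if it can derive epsilon
Counting nullable nonterminals: 1
Total nullable = 1

1


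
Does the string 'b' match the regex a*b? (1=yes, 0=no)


Pattern: a*b
String: 'b'
Pattern requires: zero or more 'a's followed by exactly one 'b'
Found 0 leading 'a's
Remaining: 'b'
Remaining is exactly 'b' -> match
Result: 1

1


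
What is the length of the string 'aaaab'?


String: 'aaaab'
Counting characters:
  'a' appears 4 time(s)
  'b' appears 1 time(s)
Total length = 4 + 1 = 5

5


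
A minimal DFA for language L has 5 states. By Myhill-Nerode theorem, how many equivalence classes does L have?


Myhill-Nerode theorem:
Number of equivalence classes = number of states in minimal DFA
Minimal DFA states = 5
Therefore equivalence classes = 5

5


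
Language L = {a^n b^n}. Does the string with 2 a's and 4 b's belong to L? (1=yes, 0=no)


Language requires equal numbers of a's and b's
PDA pushes for each 'a', pops for each 'b'
Number of a's = 2
Number of b's = 4
2 != 4 -> Reject

0


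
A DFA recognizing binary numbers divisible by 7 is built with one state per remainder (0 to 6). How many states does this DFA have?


Divisibility by 7 is tracked via the remainder mod 7: 0, 1, ..., 6
The construction assigns one state to each remainder
Number of remainders = 7

7


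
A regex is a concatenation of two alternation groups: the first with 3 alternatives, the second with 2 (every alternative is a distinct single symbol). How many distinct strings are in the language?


First group: 3 alternatives
Second group: 2 alternatives
Concatenation: each choice from group 1 pairs with each from group 2
Total = 3 x 2 = 6

6


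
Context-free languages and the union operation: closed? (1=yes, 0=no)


CFL closure properties:
  Closed under: union, concatenation, Kleene star
  NOT closed under: intersection, complement
Operation 'union' is in closed list -> Yes (closed)

1


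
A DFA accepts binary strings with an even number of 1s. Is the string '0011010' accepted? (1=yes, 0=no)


DFA has 2 states: q_even (start, accept=yes) and q_odd
Processing string '0011010' character by character:
  Position 0: read '0', 1-count=0 -> q_even (no change)
  Position 1: read '0', 1-count=0 -> q_even (no change)
  Position 2: read '1', 1-count=1 -> q_odd
  Position 3: read '1', 1-count=2 -> q_even
  Position 4: read '0', 1-count=2 -> q_even (no change)
  Position 5: read '1', 1-count=3 -> q_odd
  Position 6: read '0', 1-count=3 -> q_odd (no change)
Final state: q_odd, total 1s = 3 (odd); the DFA requires an even count -> reject

0


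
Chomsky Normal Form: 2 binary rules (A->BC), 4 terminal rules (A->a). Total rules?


CNF allows two rule forms:
  A -> BC (binary): 2 rules
  A -> a (terminal): 4 rules
Total = 2 + 4 = 6

6


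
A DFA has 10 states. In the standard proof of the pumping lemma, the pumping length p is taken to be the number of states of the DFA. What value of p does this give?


Pumping lemma for regular languages (standard proof):
Take p = |Q|, the number of DFA states.
Any string of length >= |Q| passes through |Q|+1 states while reading its first |Q| symbols,
so by pigeonhole some state repeats, giving the loop that can be pumped.
Here |Q| = 10
Therefore the proof uses p = 10

10


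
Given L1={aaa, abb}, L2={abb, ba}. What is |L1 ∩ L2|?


L1 = {aaa, abb}
L2 = {abb, ba}
Checking each string in L1 against L2:
  'aaa': in L2? No
  'abb': in L2? Yes
Intersection = {abb}
|L1 ∩ L2| = 1

1


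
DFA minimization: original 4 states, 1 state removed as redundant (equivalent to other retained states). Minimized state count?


Original DFA: 4 states
Redundant states removed: 1
Minimized states = original - removed
= 4 - 1
= 3

3


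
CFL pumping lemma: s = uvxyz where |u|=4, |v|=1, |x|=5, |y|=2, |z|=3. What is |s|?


|s| = |u| + |v| + |x| + |y| + |z|
= 4 + 1 + 5 + 2 + 3
= 5 + 5 + 5
= 10 + 5
= 15

15


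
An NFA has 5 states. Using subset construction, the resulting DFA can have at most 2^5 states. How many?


NFA has 5 states
Subset construction: each DFA state = subset of NFA states
Maximum subsets = 2^5
2^5 = 32

32


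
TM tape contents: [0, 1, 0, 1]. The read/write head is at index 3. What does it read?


Tape: [0, 1, 0, 1]
Positions: 0 1 2 3
Values:    0 1 0 1
Head at position 3
tape[3] = 1

1


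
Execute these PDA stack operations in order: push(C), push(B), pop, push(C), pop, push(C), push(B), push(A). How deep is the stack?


Tracing stack operations:
  push(C) -> stack = [C], depth=1
  push(B) -> stack = [C,B], depth=2
  pop -> removed B, stack = [C], depth=1
  push(C) -> stack = [C,C], depth=2
  pop -> removed C, stack = [C], depth=1
  push(C) -> stack = [C,C], depth=2
  push(B) -> stack = [C,C,B], depth=3
  push(A) -> stack = [C,C,B,A], depth=4
Final depth = 4

4


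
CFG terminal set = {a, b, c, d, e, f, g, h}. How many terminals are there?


Terminal symbols: a, b, c, d, e, f, g, h
Counting each: a (#1), b (#2), c (#3), d (#4), e (#5), f (#6), g (#7), h (#8)
Total = 8

8


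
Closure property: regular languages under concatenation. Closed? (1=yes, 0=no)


Regular languages are closed under:
- Union (DFA product construction)
- Intersection (DFA product construction)
- Complement (swap accept/reject states)
- Concatenation (NFA construction)
- Kleene star (NFA construction)
concatenation is in this list
Therefore: closed

1


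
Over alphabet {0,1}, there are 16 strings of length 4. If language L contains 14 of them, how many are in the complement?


Alphabet: {0,1}
String length: 4
Total strings of length 4 = 2^4 = 16
Strings in L = 14
Complement = total - |L|
= 16 - 14
= 2

2


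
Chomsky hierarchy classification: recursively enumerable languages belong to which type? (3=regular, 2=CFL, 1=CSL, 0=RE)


Chomsky hierarchy levels:
  Type 3: Regular (DFA/NFA/regex)
  Type 2: Context-free (PDA)
  Type 1: Context-sensitive
  Type 0: Recursively enumerable (TM)
'recursively enumerable' corresponds to Type 0

0


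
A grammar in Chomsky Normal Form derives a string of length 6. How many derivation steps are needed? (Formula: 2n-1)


Chomsky Normal Form derivation:
String length n = 6
Each step either:
  - Splits a nonterminal into two (n-1 such steps)
  - Converts a nonterminal to terminal (n such steps)
Total = (n-1) + n = 2n - 1
= 2(6) - 1
= 12 - 1
= 11

11


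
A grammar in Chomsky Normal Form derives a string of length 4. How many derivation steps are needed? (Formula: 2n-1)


Chomsky Normal Form derivation:
String length n = 4
Each step either:
  - Splits a nonterminal into two (n-1 such steps)
  - Converts a nonterminal to terminal (n such steps)
Total = (n-1) + n = 2n - 1
= 2(4) - 1
= 8 - 1
= 7

7


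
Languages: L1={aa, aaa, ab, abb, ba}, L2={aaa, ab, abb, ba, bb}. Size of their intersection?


L1 = {aa, aaa, ab, abb, ba}
L2 = {aaa, ab, abb, ba, bb}
Checking each string in L1 against L2:
  'aa': in L2? No
  'aaa': in L2? Yes
  'ab': in L2? Yes
  'abb': in L2? Yes
  'ba': in L2? Yes
Intersection = {aaa, ab, abb, ba}
|L1 ∩ L2| = 4

4


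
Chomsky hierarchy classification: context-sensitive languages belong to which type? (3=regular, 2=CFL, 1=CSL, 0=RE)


Chomsky hierarchy levels:
  Type 3: Regular (DFA/NFA/regex)
  Type 2: Context-free (PDA)
  Type 1: Context-sensitive
  Type 0: Recursively enumerable (TM)
'context-sensitive' corresponds to Type 1

1


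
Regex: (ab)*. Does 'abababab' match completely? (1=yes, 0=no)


Pattern: (ab)*
String: 'abababab'
Pattern requires: zero or more repetitions of 'ab'
Pairs: ['ab', 'ab', 'ab', 'ab']
All pairs are 'ab'? Yes
Result: 1

1


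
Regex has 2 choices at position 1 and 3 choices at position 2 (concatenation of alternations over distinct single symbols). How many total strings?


First group: 2 alternatives
Second group: 3 alternatives
Concatenation: each choice from group 1 pairs with each from group 2
Total = 2 x 3 = 6

6


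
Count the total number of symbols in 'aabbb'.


String: 'aabbb'
Counting characters:
  'a' appears 2 time(s)
  'b' appears 3 time(s)
Total length = 2 + 3 = 5

5


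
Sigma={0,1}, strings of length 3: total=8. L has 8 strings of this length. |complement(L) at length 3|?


Alphabet: {0,1}
String length: 3
Total strings of length 3 = 2^3 = 8
Strings in L = 8
Complement = total - |L|
= 8 - 8
= 0

0


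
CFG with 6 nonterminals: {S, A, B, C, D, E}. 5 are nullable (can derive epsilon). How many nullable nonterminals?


Nonterminals: {S, A, B, C, D, E}
A nonterminal is nullable if it can derive epsilon
Counting nullable nonterminals: 5
Total nullable = 5

5


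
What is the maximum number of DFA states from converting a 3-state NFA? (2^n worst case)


NFA has 3 states
Subset construction: each DFA state = subset of NFA states
Maximum subsets = 2^3
2^3 = 8

8


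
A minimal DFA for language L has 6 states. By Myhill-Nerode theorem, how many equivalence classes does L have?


Myhill-Nerode theorem:
Number of equivalence classes = number of states in minimal DFA
Minimal DFA states = 6
Therefore equivalence classes = 6

6


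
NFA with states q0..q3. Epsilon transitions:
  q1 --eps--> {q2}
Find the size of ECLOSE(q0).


Starting from q0
Initialize closure = {q0}
q0 has no outgoing epsilon transitions -> nothing to add
Final closure: {q0}
Size = 1

1


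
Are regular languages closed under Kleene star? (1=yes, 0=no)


Regular languages are closed under:
- Union (DFA product construction)
- Intersection (DFA product construction)
- Complement (swap accept/reject states)
- Concatenation (NFA construction)
- Kleene star (NFA construction)
Kleene star is in this list
Therefore: closed

1


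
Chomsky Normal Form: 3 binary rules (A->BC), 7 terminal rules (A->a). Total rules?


CNF allows two rule forms:
  A -> BC (binary): 3 rules
  A -> a (terminal): 7 rules
Total = 3 + 7 = 10

10


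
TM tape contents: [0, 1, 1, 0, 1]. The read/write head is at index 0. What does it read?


Tape: [0, 1, 1, 0, 1]
Positions: 0 1 2 3 4
Values:    0 1 1 0 1
Head at position 0
tape[0] = 0

0


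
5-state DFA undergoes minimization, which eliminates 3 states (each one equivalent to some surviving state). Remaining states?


Original DFA: 5 states
Redundant states removed: 3
Minimized states = original - removed
= 5 - 3
= 2

2


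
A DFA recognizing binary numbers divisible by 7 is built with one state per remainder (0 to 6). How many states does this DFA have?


Divisibility by 7 is tracked via the remainder mod 7: 0, 1, ..., 6
The construction assigns one state to each remainder
Number of remainders = 7

7


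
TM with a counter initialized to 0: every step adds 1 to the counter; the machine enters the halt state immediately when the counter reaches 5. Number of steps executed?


Counter starts at 0. Counting sequence:
  Step 1: counter = 1
  Step 2: counter = 2
  Step 3: counter = 3
  Step 4: counter = 4
  Step 5: counter = 5
Counter reached 5 -> halt
Total steps = 5

5


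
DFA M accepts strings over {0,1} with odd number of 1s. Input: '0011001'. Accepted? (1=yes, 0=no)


DFA has 2 states: q_even (start, accept=no) and q_odd
Processing string '0011001' character by character:
  Position 0: read '0', 1-count=0 -> q_even (no change)
  Position 1: read '0', 1-count=0 -> q_even (no change)
  Position 2: read '1', 1-count=1 -> q_odd
  Position 3: read '1', 1-count=2 -> q_even
  Position 4: read '0', 1-count=2 -> q_even (no change)
  Position 5: read '0', 1-count=2 -> q_even (no change)
  Position 6: read '1', 1-count=3 -> q_odd
Final state: q_odd, total 1s = 3 (odd); the DFA requires an odd count -> accept

1


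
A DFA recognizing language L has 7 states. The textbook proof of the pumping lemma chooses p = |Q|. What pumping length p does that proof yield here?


Pumping lemma for regular languages (standard proof):
Take p = |Q|, the number of DFA states.
Any string of length >= |Q| passes through |Q|+1 states while reading its first |Q| symbols,
so by pigeonhole some state repeats, giving the loop that can be pumped.
Here |Q| = 7
Therefore the proof uses p = 7

7


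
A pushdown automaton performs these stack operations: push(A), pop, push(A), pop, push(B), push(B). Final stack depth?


Tracing stack operations:
  push(A) -> stack = [A], depth=1
  pop -> removed A, stack = [], depth=0
  push(A) -> stack = [A], depth=1
  pop -> removed A, stack = [], depth=0
  push(B) -> stack = [B], depth=1
  push(B) -> stack = [B,B], depth=2
Final depth = 2

2


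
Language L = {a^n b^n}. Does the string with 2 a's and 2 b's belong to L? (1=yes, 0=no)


Language requires equal numbers of a's and b's
PDA pushes for each 'a', pops for each 'b'
Number of a's = 2
Number of b's = 2
2 == 2 -> Accept

1


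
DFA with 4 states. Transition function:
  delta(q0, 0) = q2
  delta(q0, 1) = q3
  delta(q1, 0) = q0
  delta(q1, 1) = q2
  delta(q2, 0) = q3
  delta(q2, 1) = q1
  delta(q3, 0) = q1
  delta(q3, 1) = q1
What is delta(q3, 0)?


Looking up transition function:
delta(q3, 0) in the table
Row: q3, Column: 0
Result: q1

q1


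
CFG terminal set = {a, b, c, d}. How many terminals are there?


Terminal symbols: a, b, c, d
Counting each: a (#1), b (#2), c (#3), d (#4)
Total = 4

4


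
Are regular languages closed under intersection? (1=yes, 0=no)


Regular languages are closed under all standard operations:
- Union: Yes (product construction)
- Intersection: Yes (product construction)
- Complement: Yes (swap accept/reject)
- Concatenation: Yes (NFA construction)
Operation: intersection -> Closed

1


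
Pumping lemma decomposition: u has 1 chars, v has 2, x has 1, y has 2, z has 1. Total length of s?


|s| = |u| + |v| + |x| + |y| + |z|
= 1 + 2 + 1 + 2 + 1
= 3 + 1 + 3
= 4 + 3
= 7

7


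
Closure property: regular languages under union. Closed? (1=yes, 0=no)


Regular languages are closed under:
- Union (DFA product construction)
- Intersection (DFA product construction)
- Complement (swap accept/reject states)
- Concatenation (NFA construction)
- Kleene star (NFA construction)
union is in this list
Therefore: closed

1


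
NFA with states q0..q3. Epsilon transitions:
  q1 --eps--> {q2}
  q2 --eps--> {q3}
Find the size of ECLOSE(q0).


Starting from q0
Initialize closure = {q0}
q0 has no outgoing epsilon transitions -> nothing to add
Final closure: {q0}
Size = 1

1


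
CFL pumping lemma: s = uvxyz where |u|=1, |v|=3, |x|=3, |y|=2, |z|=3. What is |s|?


|s| = |u| + |v| + |x| + |y| + |z|
= 1 + 3 + 3 + 2 + 3
= 4 + 3 + 5
= 7 + 5
= 12

12


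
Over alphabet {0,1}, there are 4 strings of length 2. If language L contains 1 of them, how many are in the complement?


Alphabet: {0,1}
String length: 2
Total strings of length 2 = 2^2 = 4
Strings in L = 1
Complement = total - |L|
= 4 - 1
= 3

3


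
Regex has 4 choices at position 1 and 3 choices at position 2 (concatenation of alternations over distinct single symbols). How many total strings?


First group: 4 alternatives
Second group: 3 alternatives
Concatenation: each choice from group 1 pairs with each from group 2
Total = 4 x 3 = 12

12


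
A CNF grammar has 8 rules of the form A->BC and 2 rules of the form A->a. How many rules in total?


CNF allows two rule forms:
  A -> BC (binary): 8 rules
  A -> a (terminal): 2 rules
Total = 8 + 2 = 10

10


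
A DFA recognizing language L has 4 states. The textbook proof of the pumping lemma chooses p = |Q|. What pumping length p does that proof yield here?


Pumping lemma for regular languages (standard proof):
Take p = |Q|, the number of DFA states.
Any string of length >= |Q| passes through |Q|+1 states while reading its first |Q| symbols,
so by pigeonhole some state repeats, giving the loop that can be pumped.
Here |Q| = 4
Therefore the proof uses p = 4

4


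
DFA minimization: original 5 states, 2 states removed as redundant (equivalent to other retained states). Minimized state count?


Original DFA: 5 states
Redundant states removed: 2
Minimized states = original - removed
= 5 - 2
= 3

3


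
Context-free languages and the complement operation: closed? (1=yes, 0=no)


CFL closure properties:
  Closed under: union, concatenation, Kleene star
  NOT closed under: intersection, complement
Operation 'complement' is in not-closed list -> No (not closed)

0


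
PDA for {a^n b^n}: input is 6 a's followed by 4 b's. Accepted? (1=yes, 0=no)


Language requires equal numbers of a's and b's
PDA pushes for each 'a', pops for each 'b'
Number of a's = 6
Number of b's = 4
6 != 4 -> Reject

0


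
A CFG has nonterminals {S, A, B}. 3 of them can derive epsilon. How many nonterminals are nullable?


Nonterminals: {S, A, B}
A nonterminal is nullable if it can derive epsilon
Counting nullable nonterminals: 3
Total nullable = 3

3


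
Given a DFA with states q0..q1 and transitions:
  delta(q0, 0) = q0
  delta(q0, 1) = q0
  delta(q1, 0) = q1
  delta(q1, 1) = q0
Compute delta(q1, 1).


Looking up transition function:
delta(q1, 1) in the table
Row: q1, Column: 1
Result: q0

q0


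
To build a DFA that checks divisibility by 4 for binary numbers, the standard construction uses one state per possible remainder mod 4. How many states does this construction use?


Divisibility by 4 is tracked via the remainder mod 4: 0, 1, ..., 3
The construction assigns one state to each remainder
Number of remainders = 4

4


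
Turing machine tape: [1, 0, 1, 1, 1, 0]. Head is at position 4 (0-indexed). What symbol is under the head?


Tape: [1, 0, 1, 1, 1, 0]
Positions: 0 1 2 3 4 5
Values:    1 0 1 1 1 0
Head at position 4
tape[4] = 1

1


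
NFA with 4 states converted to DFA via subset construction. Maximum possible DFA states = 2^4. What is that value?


NFA has 4 states
Subset construction: each DFA state = subset of NFA states
Maximum subsets = 2^4
2^4 = 16

16


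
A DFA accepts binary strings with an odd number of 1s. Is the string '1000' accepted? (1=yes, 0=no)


DFA has 2 states: q_even (start, accept=no) and q_odd
Processing string '1000' character by character:
  Position 0: read '1', 1-count=1 -> q_odd
  Position 1: read '0', 1-count=1 -> q_odd (no change)
  Position 2: read '0', 1-count=1 -> q_odd (no change)
  Position 3: read '0', 1-count=1 -> q_odd (no change)
Final state: q_odd, total 1s = 1 (odd); the DFA requires an odd count -> accept

1


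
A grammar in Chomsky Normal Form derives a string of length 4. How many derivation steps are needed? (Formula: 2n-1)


Chomsky Normal Form derivation:
String length n = 4
Each step either:
  - Splits a nonterminal into two (n-1 such steps)
  - Converts a nonterminal to terminal (n such steps)
Total = (n-1) + n = 2n - 1
= 2(4) - 1
= 8 - 1
= 7

7


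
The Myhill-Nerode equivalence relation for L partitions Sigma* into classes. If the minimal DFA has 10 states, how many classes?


Myhill-Nerode theorem:
Number of equivalence classes = number of states in minimal DFA
Minimal DFA states = 10
Therefore equivalence classes = 10

10


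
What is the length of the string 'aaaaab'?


String: 'aaaaab'
Counting characters:
  'a' appears 5 time(s)
  'b' appears 1 time(s)
Total length = 5 + 1 = 6

6


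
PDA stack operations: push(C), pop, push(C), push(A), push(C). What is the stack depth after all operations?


Tracing stack operations:
  push(C) -> stack = [C], depth=1
  pop -> removed C, stack = [], depth=0
  push(C) -> stack = [C], depth=1
  push(A) -> stack = [C,A], depth=2
  push(C) -> stack = [C,A,C], depth=3
Final depth = 3

3


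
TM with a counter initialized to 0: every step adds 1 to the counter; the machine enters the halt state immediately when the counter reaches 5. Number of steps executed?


Counter starts at 0. Counting sequence:
  Step 1: counter = 1
  Step 2: counter = 2
  Step 3: counter = 3
  Step 4: counter = 4
  Step 5: counter = 5
Counter reached 5 -> halt
Total steps = 5

5


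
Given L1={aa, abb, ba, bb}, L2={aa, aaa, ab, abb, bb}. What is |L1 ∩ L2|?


L1 = {aa, abb, ba, bb}
L2 = {aa, aaa, ab, abb, bb}
Checking each string in L1 against L2:
  'aa': in L2? Yes
  'abb': in L2? Yes
  'ba': in L2? No
  'bb': in L2? Yes
Intersection = {aa, abb, bb}
|L1 ∩ L2| = 3

3


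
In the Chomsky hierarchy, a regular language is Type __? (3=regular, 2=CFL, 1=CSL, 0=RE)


Chomsky hierarchy levels:
  Type 3: Regular (DFA/NFA/regex)
  Type 2: Context-free (PDA)
  Type 1: Context-sensitive
  Type 0: Recursively enumerable (TM)
'regular' corresponds to Type 3

3


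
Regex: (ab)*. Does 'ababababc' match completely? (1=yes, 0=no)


Pattern: (ab)*
String: 'ababababc'
Pattern requires: zero or more repetitions of 'ab'
Length 9 is odd -> cannot be (ab)* -> no match
Result: 0

0


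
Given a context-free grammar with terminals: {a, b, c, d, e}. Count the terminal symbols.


Terminal symbols: a, b, c, d, e
Counting each: a (#1), b (#2), c (#3), d (#4), e (#5)
Total = 5

5


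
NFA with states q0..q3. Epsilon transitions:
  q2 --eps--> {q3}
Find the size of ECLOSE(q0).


Starting from q0
Initialize closure = {q0}
q0 has no outgoing epsilon transitions -> nothing to add
Final closure: {q0}
Size = 1

1


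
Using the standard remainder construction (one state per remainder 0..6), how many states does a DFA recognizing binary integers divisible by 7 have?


Divisibility by 7 is tracked via the remainder mod 7: 0, 1, ..., 6
The construction assigns one state to each remainder
Number of remainders = 7

7


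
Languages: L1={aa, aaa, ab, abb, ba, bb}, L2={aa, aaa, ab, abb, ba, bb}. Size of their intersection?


L1 = {aa, aaa, ab, abb, ba, bb}
L2 = {aa, aaa, ab, abb, ba, bb}
Checking each string in L1 against L2:
  'aa': in L2? Yes
  'aaa': in L2? Yes
  'ab': in L2? Yes
  'abb': in L2? Yes
  'ba': in L2? Yes
  'bb': in L2? Yes
Intersection = {aa, aaa, ab, abb, ba, bb}
|L1 ∩ L2| = 6

6


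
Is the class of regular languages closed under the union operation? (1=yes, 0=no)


Regular languages are closed under:
- Union (DFA product construction)
- Intersection (DFA product construction)
- Complement (swap accept/reject states)
- Concatenation (NFA construction)
- Kleene star (NFA construction)
union is in this list
Therefore: closed

1


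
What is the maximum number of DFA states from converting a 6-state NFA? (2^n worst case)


NFA has 6 states
Subset construction: each DFA state = subset of NFA states
Maximum subsets = 2^6
2^6 = 64

64


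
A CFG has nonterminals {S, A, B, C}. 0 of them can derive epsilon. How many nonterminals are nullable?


Nonterminals: {S, A, B, C}
A nonterminal is nullable if it can derive epsilon
Counting nullable nonterminals: 0
Total nullable = 0

0


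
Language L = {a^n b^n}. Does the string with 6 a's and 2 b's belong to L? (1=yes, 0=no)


Language requires equal numbers of a's and b's
PDA pushes for each 'a', pops for each 'b'
Number of a's = 6
Number of b's = 2
6 != 2 -> Reject

0


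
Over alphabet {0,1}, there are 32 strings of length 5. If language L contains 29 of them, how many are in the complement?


Alphabet: {0,1}
String length: 5
Total strings of length 5 = 2^5 = 32
Strings in L = 29
Complement = total - |L|
= 32 - 29
= 3

3


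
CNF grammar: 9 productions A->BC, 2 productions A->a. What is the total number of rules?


CNF allows two rule forms:
  A -> BC (binary): 9 rules
  A -> a (terminal): 2 rules
Total = 9 + 2 = 11

11


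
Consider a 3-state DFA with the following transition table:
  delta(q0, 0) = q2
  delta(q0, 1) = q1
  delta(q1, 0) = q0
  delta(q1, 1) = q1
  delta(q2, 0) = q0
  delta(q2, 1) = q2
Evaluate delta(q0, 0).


Looking up transition function:
delta(q0, 0) in the table
Row: q0, Column: 0
Result: q2

q2


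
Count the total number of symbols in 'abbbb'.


String: 'abbbb'
Counting characters:
  'a' appears 1 time(s)
  'b' appears 4 time(s)
Total length = 1 + 4 = 5

5


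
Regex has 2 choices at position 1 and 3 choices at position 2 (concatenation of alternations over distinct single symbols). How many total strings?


First group: 2 alternatives
Second group: 3 alternatives
Concatenation: each choice from group 1 pairs with each from group 2
Total = 2 x 3 = 6

6


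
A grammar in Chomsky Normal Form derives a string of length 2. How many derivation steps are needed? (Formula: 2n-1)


Chomsky Normal Form derivation:
String length n = 2
Each step either:
  - Splits a nonterminal into two (n-1 such steps)
  - Converts a nonterminal to terminal (n such steps)
Total = (n-1) + n = 2n - 1
= 2(2) - 1
= 4 - 1
= 3

3


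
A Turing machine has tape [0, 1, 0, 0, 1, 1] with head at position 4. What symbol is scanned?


Tape: [0, 1, 0, 0, 1, 1]
Positions: 0 1 2 3 4 5
Values:    0 1 0 0 1 1
Head at position 4
tape[4] = 1

1


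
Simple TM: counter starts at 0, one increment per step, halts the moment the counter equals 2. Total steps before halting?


Counter starts at 0. Counting sequence:
  Step 1: counter = 1
  Step 2: counter = 2
Counter reached 2 -> halt
Total steps = 2

2


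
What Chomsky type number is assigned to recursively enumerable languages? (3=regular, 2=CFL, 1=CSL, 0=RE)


Chomsky hierarchy levels:
  Type 3: Regular (DFA/NFA/regex)
  Type 2: Context-free (PDA)
  Type 1: Context-sensitive
  Type 0: Recursively enumerable (TM)
'recursively enumerable' corresponds to Type 0

0


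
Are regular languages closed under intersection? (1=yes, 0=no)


Regular languages are closed under all standard operations:
- Union: Yes (product construction)
- Intersection: Yes (product construction)
- Complement: Yes (swap accept/reject)
- Concatenation: Yes (NFA construction)
Operation: intersection -> Closed

1


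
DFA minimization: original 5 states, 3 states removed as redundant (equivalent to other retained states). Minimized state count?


Original DFA: 5 states
Redundant states removed: 3
Minimized states = original - removed
= 5 - 3
= 2

2


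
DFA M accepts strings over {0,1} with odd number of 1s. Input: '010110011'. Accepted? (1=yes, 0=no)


DFA has 2 states: q_even (start, accept=no) and q_odd
Processing string '010110011' character by character:
  Position 0: read '0', 1-count=0 -> q_even (no change)
  Position 1: read '1', 1-count=1 -> q_odd
  Position 2: read '0', 1-count=1 -> q_odd (no change)
  Position 3: read '1', 1-count=2 -> q_even
  Position 4: read '1', 1-count=3 -> q_odd
  Position 5: read '0', 1-count=3 -> q_odd (no change)
  Position 6: read '0', 1-count=3 -> q_odd (no change)
  Position 7: read '1', 1-count=4 -> q_even
  Position 8: read '1', 1-count=5 -> q_odd
Final state: q_odd, total 1s = 5 (odd); the DFA requires an odd count -> accept

1


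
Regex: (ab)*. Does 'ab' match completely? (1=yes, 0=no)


Pattern: (ab)*
String: 'ab'
Pattern requires: zero or more repetitions of 'ab'
Pairs: ['ab']
All pairs are 'ab'? Yes
Result: 1

1


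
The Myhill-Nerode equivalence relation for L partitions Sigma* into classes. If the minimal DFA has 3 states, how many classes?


Myhill-Nerode theorem:
Number of equivalence classes = number of states in minimal DFA
Minimal DFA states = 3
Therefore equivalence classes = 3

3


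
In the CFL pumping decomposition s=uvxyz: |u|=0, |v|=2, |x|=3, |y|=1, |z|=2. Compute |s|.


|s| = |u| + |v| + |x| + |y| + |z|
= 0 + 2 + 3 + 1 + 2
= 2 + 3 + 3
= 5 + 3
= 8

8


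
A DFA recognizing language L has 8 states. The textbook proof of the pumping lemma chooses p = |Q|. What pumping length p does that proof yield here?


Pumping lemma for regular languages (standard proof):
Take p = |Q|, the number of DFA states.
Any string of length >= |Q| passes through |Q|+1 states while reading its first |Q| symbols,
so by pigeonhole some state repeats, giving the loop that can be pumped.
Here |Q| = 8
Therefore the proof uses p = 8

8


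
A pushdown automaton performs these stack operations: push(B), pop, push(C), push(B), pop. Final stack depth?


Tracing stack operations:
  push(B) -> stack = [B], depth=1
  pop -> removed B, stack = [], depth=0
  push(C) -> stack = [C], depth=1
  push(B) -> stack = [C,B], depth=2
  pop -> removed B, stack = [C], depth=1
Final depth = 1

1


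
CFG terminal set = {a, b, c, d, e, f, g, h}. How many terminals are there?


Terminal symbols: a, b, c, d, e, f, g, h
Counting each: a (#1), b (#2), c (#3), d (#4), e (#5), f (#6), g (#7), h (#8)
Total = 8

8


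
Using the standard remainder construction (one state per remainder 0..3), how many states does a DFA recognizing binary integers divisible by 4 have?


Divisibility by 4 is tracked via the remainder mod 4: 0, 1, ..., 3
The construction assigns one state to each remainder
Number of remainders = 4

4


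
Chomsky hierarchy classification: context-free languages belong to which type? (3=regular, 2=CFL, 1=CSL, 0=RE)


Chomsky hierarchy levels:
  Type 3: Regular (DFA/NFA/regex)
  Type 2: Context-free (PDA)
  Type 1: Context-sensitive
  Type 0: Recursively enumerable (TM)
'context-free' corresponds to Type 2

2


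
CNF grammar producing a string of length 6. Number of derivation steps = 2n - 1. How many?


Chomsky Normal Form derivation:
String length n = 6
Each step either:
  - Splits a nonterminal into two (n-1 such steps)
  - Converts a nonterminal to terminal (n such steps)
Total = (n-1) + n = 2n - 1
= 2(6) - 1
= 12 - 1
= 11

11


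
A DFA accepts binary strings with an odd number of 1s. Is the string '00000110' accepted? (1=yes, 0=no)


DFA has 2 states: q_even (start, accept=no) and q_odd
Processing string '00000110' character by character:
  Position 0: read '0', 1-count=0 -> q_even (no change)
  Position 1: read '0', 1-count=0 -> q_even (no change)
  Position 2: read '0', 1-count=0 -> q_even (no change)
  Position 3: read '0', 1-count=0 -> q_even (no change)
  Position 4: read '0', 1-count=0 -> q_even (no change)
  Position 5: read '1', 1-count=1 -> q_odd
  Position 6: read '1', 1-count=2 -> q_even
  Position 7: read '0', 1-count=2 -> q_even (no change)
Final state: q_even, total 1s = 2 (even); the DFA requires an odd count -> reject

0


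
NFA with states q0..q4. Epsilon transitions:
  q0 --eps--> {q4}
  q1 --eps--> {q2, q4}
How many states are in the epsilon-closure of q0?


Starting from q0
Initialize closure = {q0}
Follow epsilon from q0 -> add q4
Final closure: {q0, q4}
Size = 2

2


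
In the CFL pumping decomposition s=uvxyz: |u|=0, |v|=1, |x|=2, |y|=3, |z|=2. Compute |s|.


|s| = |u| + |v| + |x| + |y| + |z|
= 0 + 1 + 2 + 3 + 2
= 1 + 2 + 5
= 3 + 5
= 8

8


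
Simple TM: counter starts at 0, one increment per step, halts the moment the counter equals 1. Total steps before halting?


Counter starts at 0. Counting sequence:
  Step 1: counter = 1
Counter reached 1 -> halt
Total steps = 1

1


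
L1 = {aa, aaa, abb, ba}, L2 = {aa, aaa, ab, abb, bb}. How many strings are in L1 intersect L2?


L1 = {aa, aaa, abb, ba}
L2 = {aa, aaa, ab, abb, bb}
Checking each string in L1 against L2:
  'aa': in L2? Yes
  'aaa': in L2? Yes
  'abb': in L2? Yes
  'ba': in L2? No
Intersection = {aa, aaa, abb}
|L1 ∩ L2| = 3

3


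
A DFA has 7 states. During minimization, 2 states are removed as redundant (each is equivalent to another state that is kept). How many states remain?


Original DFA: 7 states
Redundant states removed: 2
Minimized states = original - removed
= 7 - 2
= 5

5


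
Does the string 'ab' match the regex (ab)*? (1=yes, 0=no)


Pattern: (ab)*
String: 'ab'
Pattern requires: zero or more repetitions of 'ab'
Pairs: ['ab']
All pairs are 'ab'? Yes
Result: 1

1


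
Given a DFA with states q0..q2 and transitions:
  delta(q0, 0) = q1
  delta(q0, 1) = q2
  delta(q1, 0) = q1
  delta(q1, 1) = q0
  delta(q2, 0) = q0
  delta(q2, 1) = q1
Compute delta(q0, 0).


Looking up transition function:
delta(q0, 0) in the table
Row: q0, Column: 0
Result: q1

q1


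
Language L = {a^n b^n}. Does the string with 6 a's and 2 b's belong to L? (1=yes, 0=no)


Language requires equal numbers of a's and b's
PDA pushes for each 'a', pops for each 'b'
Number of a's = 6
Number of b's = 2
6 != 2 -> Reject

0


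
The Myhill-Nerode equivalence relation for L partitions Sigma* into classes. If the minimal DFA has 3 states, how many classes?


Myhill-Nerode theorem:
Number of equivalence classes = number of states in minimal DFA
Minimal DFA states = 3
Therefore equivalence classes = 3

3


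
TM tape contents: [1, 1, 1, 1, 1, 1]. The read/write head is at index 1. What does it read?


Tape: [1, 1, 1, 1, 1, 1]
Positions: 0 1 2 3 4 5
Values:    1 1 1 1 1 1
Head at position 1
tape[1] = 1

1


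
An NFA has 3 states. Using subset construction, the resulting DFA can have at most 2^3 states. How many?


NFA has 3 states
Subset construction: each DFA state = subset of NFA states
Maximum subsets = 2^3
2^3 = 8

8


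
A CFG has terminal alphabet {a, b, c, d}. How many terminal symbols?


Terminal symbols: a, b, c, d
Counting each: a (#1), b (#2), c (#3), d (#4)
Total = 4

4


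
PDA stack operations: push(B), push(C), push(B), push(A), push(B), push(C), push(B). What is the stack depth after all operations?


Tracing stack operations:
  push(B) -> stack = [B], depth=1
  push(C) -> stack = [B,C], depth=2
  push(B) -> stack = [B,C,B], depth=3
  push(A) -> stack = [B,C,B,A], depth=4
  push(B) -> stack = [B,C,B,A,B], depth=5
  push(C) -> stack = [B,C,B,A,B,C], depth=6
  push(B) -> stack = [B,C,B,A,B,C,B], depth=7
Final depth = 7

7


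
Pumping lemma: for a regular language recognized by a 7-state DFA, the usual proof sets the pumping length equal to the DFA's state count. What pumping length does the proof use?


Pumping lemma for regular languages (standard proof):
Take p = |Q|, the number of DFA states.
Any string of length >= |Q| passes through |Q|+1 states while reading its first |Q| symbols,
so by pigeonhole some state repeats, giving the loop that can be pumped.
Here |Q| = 7
Therefore the proof uses p = 7

7


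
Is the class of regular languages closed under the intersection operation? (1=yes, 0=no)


Regular languages are closed under:
- Union (DFA product construction)
- Intersection (DFA product construction)
- Complement (swap accept/reject states)
- Concatenation (NFA construction)
- Kleene star (NFA construction)
intersection is in this list
Therefore: closed

1


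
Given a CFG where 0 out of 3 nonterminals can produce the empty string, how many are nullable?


Nonterminals: {S, A, B}
A nonterminal is nullable if it can derive epsilon
Counting nullable nonterminals: 0
Total nullable = 0

0


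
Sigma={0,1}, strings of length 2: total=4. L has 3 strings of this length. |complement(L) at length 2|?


Alphabet: {0,1}
String length: 2
Total strings of length 2 = 2^2 = 4
Strings in L = 3
Complement = total - |L|
= 4 - 3
= 1

1


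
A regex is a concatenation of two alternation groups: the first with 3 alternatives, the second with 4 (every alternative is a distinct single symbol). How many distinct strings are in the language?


First group: 3 alternatives
Second group: 4 alternatives
Concatenation: each choice from group 1 pairs with each from group 2
Total = 3 x 4 = 12

12


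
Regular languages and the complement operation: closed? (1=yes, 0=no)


Regular languages are closed under all standard operations:
- Union: Yes (product construction)
- Intersection: Yes (product construction)
- Complement: Yes (swap accept/reject)
- Concatenation: Yes (NFA construction)
Operation: complement -> Closed

1


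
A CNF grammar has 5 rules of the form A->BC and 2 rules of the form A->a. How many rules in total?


CNF allows two rule forms:
  A -> BC (binary): 5 rules
  A -> a (terminal): 2 rules
Total = 5 + 2 = 7

7


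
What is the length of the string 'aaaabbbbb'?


String: 'aaaabbbbb'
Counting characters:
  'a' appears 4 time(s)
  'b' appears 5 time(s)
Total length = 4 + 5 = 9

9


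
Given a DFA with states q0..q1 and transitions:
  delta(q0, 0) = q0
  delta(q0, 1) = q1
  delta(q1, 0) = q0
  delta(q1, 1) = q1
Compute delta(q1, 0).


Looking up transition function:
delta(q1, 0) in the table
Row: q1, Column: 0
Result: q0

q0


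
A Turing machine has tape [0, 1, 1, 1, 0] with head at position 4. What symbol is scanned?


Tape: [0, 1, 1, 1, 0]
Positions: 0 1 2 3 4
Values:    0 1 1 1 0
Head at position 4
tape[4] = 0

0


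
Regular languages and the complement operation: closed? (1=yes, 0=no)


Regular languages are closed under all standard operations:
- Union: Yes (product construction)
- Intersection: Yes (product construction)
- Complement: Yes (swap accept/reject)
- Concatenation: Yes (NFA construction)
Operation: complement -> Closed

1


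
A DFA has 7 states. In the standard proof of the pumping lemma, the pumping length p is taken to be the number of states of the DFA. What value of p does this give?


Pumping lemma for regular languages (standard proof):
Take p = |Q|, the number of DFA states.
Any string of length >= |Q| passes through |Q|+1 states while reading its first |Q| symbols,
so by pigeonhole some state repeats, giving the loop that can be pumped.
Here |Q| = 7
Therefore the proof uses p = 7

7


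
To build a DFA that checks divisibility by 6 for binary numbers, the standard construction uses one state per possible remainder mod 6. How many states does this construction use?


Divisibility by 6 is tracked via the remainder mod 6: 0, 1, ..., 5
The construction assigns one state to each remainder
Number of remainders = 6

6


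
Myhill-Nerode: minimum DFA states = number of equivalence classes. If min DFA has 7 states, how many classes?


Myhill-Nerode theorem:
Number of equivalence classes = number of states in minimal DFA
Minimal DFA states = 7
Therefore equivalence classes = 7

7


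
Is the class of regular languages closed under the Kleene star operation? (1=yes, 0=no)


Regular languages are closed under:
- Union (DFA product construction)
- Intersection (DFA product construction)
- Complement (swap accept/reject states)
- Concatenation (NFA construction)
- Kleene star (NFA construction)
Kleene star is in this list
Therefore: closed

1


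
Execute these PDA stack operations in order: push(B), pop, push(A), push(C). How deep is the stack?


Tracing stack operations:
  push(B) -> stack = [B], depth=1
  pop -> removed B, stack = [], depth=0
  push(A) -> stack = [A], depth=1
  push(C) -> stack = [A,C], depth=2
Final depth = 2

2


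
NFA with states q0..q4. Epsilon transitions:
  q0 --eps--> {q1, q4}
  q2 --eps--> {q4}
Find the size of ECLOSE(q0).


Starting from q0
Initialize closure = {q0}
Follow epsilon from q0 -> add q1
Follow epsilon from q0 -> add q4
Final closure: {q0, q1, q4}
Size = 3

3


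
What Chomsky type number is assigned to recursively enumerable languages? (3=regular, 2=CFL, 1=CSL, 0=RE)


Chomsky hierarchy levels:
  Type 3: Regular (DFA/NFA/regex)
  Type 2: Context-free (PDA)
  Type 1: Context-sensitive
  Type 0: Recursively enumerable (TM)
'recursively enumerable' corresponds to Type 0

0
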